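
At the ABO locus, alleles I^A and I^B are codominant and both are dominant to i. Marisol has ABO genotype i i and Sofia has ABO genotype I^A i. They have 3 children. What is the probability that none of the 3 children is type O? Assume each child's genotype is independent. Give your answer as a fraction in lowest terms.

ABO cross i i × I^A i → 1/2 O, 1/2 A.
So P(type O) = 1/2 per child.
P(not type O) = 1/2 for one child; (1/2)^3 = 1/8.

1/8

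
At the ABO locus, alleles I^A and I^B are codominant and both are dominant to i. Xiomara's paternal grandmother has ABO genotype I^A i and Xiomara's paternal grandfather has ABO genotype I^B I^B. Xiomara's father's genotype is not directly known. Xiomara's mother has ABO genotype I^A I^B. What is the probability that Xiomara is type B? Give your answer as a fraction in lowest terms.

3/8

Xiomara's father's ABO genotype from I^A i × I^B I^B: 1/2 I^A I^B, 1/2 I^B i.
Crossing each possibility with the mother I^A I^B and summing P(type B): 1/2·1/4 + 1/2·1/2 = 3/8.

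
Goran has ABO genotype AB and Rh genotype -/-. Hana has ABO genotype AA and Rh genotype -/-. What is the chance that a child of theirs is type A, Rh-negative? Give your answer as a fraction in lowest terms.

ABO cross AB × AA → offspring phenotypes: 1/2 A, 1/2 AB.
Rh cross -/- × -/- → 1 Rh-.
Independent loci: P(type A, Rh-negative) = 1/2 × 1 = 1/2.

1/2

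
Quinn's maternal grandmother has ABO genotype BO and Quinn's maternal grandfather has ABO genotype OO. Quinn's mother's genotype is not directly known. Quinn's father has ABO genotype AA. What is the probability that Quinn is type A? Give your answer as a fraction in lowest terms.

3/4

Quinn's mother's ABO genotype from BO × OO: 1/2 BO, 1/2 OO.
Crossing each possibility with the father AA and summing P(type A): 1/2·1/2 + 1/2·1 = 3/4.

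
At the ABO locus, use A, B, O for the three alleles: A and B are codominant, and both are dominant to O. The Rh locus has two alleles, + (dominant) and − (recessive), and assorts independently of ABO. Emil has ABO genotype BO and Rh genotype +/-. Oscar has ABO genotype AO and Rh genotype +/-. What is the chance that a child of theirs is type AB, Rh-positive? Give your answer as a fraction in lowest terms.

ABO cross BO × AO → offspring phenotypes: 1/4 O, 1/4 A, 1/4 B, 1/4 AB.
Rh cross +/- × +/- → 3/4 Rh+, 1/4 Rh-.
Independent loci: P(type AB, Rh-positive) = 1/4 × 3/4 = 3/16.

3/16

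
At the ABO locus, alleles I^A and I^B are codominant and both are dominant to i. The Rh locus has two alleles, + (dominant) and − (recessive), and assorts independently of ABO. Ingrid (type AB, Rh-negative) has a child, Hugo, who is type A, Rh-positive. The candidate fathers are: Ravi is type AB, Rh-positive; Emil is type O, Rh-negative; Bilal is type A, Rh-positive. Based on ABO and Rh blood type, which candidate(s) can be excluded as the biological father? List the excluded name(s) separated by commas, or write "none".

Emil

A candidate is excluded only if no genotype consistent with his phenotype could produce a type A, Rh-positive child with a type AB, Rh-negative mother.
Emil (type O, Rh-): no genotype consistent with that phenotype can produce a type-A Rh+ child with a type-AB mother.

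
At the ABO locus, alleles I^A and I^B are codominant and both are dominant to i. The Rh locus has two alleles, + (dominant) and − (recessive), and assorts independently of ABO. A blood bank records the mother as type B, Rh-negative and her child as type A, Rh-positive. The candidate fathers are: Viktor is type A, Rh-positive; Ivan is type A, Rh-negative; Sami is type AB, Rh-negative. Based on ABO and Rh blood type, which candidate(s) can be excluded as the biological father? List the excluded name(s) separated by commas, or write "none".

Ivan, Sami

A candidate is excluded only if no genotype consistent with his phenotype could produce a type A, Rh-positive child with a type B, Rh-negative mother.
Ivan (type A, Rh-): no genotype consistent with that phenotype can produce a type-A Rh+ child with a type-B mother.
Sami (type AB, Rh-): no genotype consistent with that phenotype can produce a type-A Rh+ child with a type-B mother.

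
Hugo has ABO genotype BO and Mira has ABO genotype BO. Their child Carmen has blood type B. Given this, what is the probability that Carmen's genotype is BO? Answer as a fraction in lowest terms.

2/3

Cross BO × BO → 1/4 BB, 1/2 BO, 1/4 OO.
Type-B genotypes among offspring: BB (1/4), BO (1/2); total 3/4.
P(BO | type B) = (1/2) / (3/4) = 2/3.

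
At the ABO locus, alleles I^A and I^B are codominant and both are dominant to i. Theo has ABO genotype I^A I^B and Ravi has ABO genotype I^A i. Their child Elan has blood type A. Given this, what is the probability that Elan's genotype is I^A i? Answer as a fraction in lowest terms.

1/2

Cross I^A I^B × I^A i → 1/4 I^A I^A, 1/4 I^A I^B, 1/4 I^A i, 1/4 I^B i.
Type-A genotypes among offspring: I^A I^A (1/4), I^A i (1/4); total 1/2.
P(I^A i | type A) = (1/4) / (1/2) = 1/2.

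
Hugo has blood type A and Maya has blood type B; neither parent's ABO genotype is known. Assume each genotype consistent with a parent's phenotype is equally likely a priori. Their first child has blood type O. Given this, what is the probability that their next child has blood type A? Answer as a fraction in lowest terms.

1/4

Possible genotypes: Hugo ∈ {I^A I^A, I^A i}; Maya ∈ {I^B I^B, I^B i}.
Weight each parental genotype pair by prior × P(type-O child):
  I^A i × I^B i: posterior weight 1; P(next child type A) = 1/4.
Weighted sum = 1/4.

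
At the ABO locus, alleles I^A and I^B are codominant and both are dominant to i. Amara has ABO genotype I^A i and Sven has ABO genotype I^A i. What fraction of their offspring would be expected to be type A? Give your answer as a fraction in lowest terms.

3/4

ABO cross I^A i × I^A i → offspring phenotypes: 1/4 O, 3/4 A.
So P(type A) = 3/4.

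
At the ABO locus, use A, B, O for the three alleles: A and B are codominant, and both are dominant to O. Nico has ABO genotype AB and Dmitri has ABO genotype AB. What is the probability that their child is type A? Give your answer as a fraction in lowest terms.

1/4

ABO cross AB × AB → offspring phenotypes: 1/4 A, 1/4 B, 1/2 AB.
So P(type A) = 1/4.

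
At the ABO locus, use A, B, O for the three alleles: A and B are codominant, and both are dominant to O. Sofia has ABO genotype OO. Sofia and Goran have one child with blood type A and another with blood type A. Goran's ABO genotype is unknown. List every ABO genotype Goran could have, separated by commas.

AA, AB, AO

For each candidate genotype of Goran, check whether crossing it with OO can produce every observed child phenotype.
  AA → possible child types {A} ✓
  AB → possible child types {A, B} ✓
  AO → possible child types {O, A} ✓
  BB → possible child types {B} ✗
  BO → possible child types {O, B} ✗
  OO → possible child types {O} ✗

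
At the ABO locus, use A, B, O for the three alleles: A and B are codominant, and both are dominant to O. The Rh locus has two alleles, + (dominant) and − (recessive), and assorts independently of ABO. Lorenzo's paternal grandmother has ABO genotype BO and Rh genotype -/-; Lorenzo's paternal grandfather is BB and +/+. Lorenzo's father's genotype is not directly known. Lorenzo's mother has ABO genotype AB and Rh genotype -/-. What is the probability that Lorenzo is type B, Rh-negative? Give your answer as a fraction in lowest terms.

1/4

Lorenzo's father's ABO genotype from BO × BB: 1/2 BB, 1/2 BO.
Crossing each possibility with the mother AB and summing P(type B): 1/2·1/2 + 1/2·1/2 = 1/2.
Similarly for Rh via the father's Rh distribution: P(Rh-) = 1/2.
Independent loci: 1/2 × 1/2 = 1/4.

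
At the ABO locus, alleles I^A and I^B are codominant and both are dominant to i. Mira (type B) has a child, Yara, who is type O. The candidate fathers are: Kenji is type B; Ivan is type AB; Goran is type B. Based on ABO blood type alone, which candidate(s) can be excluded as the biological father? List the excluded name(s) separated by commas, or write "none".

Ivan

A candidate is excluded only if no genotype consistent with his phenotype could produce a type O child with a type B mother.
Ivan (type AB): no genotype consistent with that phenotype can produce a type-O child with a type-B mother.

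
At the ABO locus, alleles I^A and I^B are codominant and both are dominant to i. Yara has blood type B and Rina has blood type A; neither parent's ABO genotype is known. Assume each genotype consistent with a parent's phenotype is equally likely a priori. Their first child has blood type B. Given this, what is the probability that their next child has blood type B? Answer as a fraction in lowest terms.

5/12

Possible genotypes: Yara ∈ {I^B I^B, I^B i}; Rina ∈ {I^A I^A, I^A i}.
Weight each parental genotype pair by prior × P(type-B child):
  I^B I^B × I^A i: posterior weight 2/3; P(next child type B) = 1/2.
  I^B i × I^A i: posterior weight 1/3; P(next child type B) = 1/4.
Weighted sum = 5/12.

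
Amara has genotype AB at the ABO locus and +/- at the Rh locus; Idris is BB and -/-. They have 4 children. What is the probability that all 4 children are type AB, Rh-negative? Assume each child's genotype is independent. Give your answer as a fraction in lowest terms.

1/256

ABO cross AB × BB → 1/2 B, 1/2 AB.
Rh cross +/- × -/- → 1/2 Rh+, 1/2 Rh-; so P(type AB, Rh-negative) = 1/2 × 1/2 = 1/4 per child.
All 4 independent: (1/4)^4 = 1/256.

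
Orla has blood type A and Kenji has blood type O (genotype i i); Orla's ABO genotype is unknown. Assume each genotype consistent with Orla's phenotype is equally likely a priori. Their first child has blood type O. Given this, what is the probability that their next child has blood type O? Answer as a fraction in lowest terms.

Possible genotypes: Orla ∈ {I^A I^A, I^A i}; Kenji ∈ {i i}.
Weight each parental genotype pair by prior × P(type-O child):
  I^A i × i i: posterior weight 1; P(next child type O) = 1/2.
Weighted sum = 1/2.

1/2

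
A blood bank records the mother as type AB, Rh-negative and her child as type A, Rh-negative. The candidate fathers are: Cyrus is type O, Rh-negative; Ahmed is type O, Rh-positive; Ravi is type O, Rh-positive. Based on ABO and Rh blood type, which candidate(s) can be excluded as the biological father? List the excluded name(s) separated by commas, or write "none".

A candidate is excluded only if no genotype consistent with his phenotype could produce a type A, Rh-negative child with a type AB, Rh-negative mother.
Every candidate has at least one consistent genotype combination, so none can be excluded.

none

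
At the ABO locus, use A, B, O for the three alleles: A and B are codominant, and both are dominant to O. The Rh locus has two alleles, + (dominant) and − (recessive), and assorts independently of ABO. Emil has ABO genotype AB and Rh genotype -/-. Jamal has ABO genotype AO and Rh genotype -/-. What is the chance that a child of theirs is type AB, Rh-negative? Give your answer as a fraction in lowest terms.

ABO cross AB × AO → offspring phenotypes: 1/2 A, 1/4 B, 1/4 AB.
Rh cross -/- × -/- → 1 Rh-.
Independent loci: P(type AB, Rh-negative) = 1/4 × 1 = 1/4.

1/4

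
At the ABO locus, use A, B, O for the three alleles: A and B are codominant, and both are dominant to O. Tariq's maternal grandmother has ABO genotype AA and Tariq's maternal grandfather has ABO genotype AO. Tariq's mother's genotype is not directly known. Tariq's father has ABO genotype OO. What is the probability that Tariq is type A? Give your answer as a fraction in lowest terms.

3/4

Tariq's mother's ABO genotype from AA × AO: 1/2 AA, 1/2 AO.
Crossing each possibility with the father OO and summing P(type A): 1/2·1 + 1/2·1/2 = 3/4.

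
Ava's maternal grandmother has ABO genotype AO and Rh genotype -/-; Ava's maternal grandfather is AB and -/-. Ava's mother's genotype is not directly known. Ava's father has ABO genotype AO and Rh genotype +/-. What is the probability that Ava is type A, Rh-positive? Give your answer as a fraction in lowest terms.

Ava's mother's ABO genotype from AO × AB: 1/4 AA, 1/4 AB, 1/4 AO, 1/4 BO.
Crossing each possibility with the father AO and summing P(type A): 1/4·1 + 1/4·1/2 + 1/4·3/4 + 1/4·1/4 = 5/8.
Similarly for Rh via the mother's Rh distribution: P(Rh+) = 1/2.
Independent loci: 5/8 × 1/2 = 5/16.

5/16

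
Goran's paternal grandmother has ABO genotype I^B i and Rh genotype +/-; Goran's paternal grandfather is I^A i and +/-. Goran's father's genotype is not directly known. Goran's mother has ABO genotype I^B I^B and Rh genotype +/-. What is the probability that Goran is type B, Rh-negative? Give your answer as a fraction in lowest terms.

3/16

Goran's father's ABO genotype from I^B i × I^A i: 1/4 I^A I^B, 1/4 I^A i, 1/4 I^B i, 1/4 i i.
Crossing each possibility with the mother I^B I^B and summing P(type B): 1/4·1/2 + 1/4·1/2 + 1/4·1 + 1/4·1 = 3/4.
Similarly for Rh via the father's Rh distribution: P(Rh-) = 1/4.
Independent loci: 3/4 × 1/4 = 3/16.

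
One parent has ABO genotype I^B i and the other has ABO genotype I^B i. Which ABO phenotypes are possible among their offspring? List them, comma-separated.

Gametes from I^B i × I^B i give offspring ABO genotypes I^B I^B, I^B i, i i, i.e. phenotypes O, B.

O, B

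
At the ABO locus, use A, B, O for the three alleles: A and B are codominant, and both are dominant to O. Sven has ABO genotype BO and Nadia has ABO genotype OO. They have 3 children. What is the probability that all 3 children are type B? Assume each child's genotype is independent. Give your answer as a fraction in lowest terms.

1/8

ABO cross BO × OO → 1/2 O, 1/2 B.
So P(type B) = 1/2 per child.
All 3 independent: (1/2)^3 = 1/8.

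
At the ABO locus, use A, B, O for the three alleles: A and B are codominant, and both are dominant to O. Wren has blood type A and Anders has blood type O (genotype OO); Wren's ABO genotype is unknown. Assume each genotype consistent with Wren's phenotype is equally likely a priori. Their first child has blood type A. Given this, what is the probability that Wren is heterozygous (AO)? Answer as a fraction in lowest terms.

Possible genotypes: Wren ∈ {AA, AO}; Anders ∈ {OO}.
Weight each parental genotype pair by prior × P(type-A child):
  AA × OO: posterior weight 2/3.
  AO × OO: posterior weight 1/3.
Sum the posterior weight over pairs where Wren is AO: 1/3.

1/3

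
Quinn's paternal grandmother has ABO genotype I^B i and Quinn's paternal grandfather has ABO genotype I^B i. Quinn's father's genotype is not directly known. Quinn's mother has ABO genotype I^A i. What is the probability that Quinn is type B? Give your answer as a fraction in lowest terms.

1/4

Quinn's father's ABO genotype from I^B i × I^B i: 1/4 I^B I^B, 1/2 I^B i, 1/4 i i.
Crossing each possibility with the mother I^A i and summing P(type B): 1/4·1/2 + 1/2·1/4 + 1/4·0 = 1/4.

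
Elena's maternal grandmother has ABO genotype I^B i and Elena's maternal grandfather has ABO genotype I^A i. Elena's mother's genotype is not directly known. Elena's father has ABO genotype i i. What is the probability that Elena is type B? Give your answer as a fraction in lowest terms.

Elena's mother's ABO genotype from I^B i × I^A i: 1/4 I^A I^B, 1/4 I^A i, 1/4 I^B i, 1/4 i i.
Crossing each possibility with the father i i and summing P(type B): 1/4·1/2 + 1/4·0 + 1/4·1/2 + 1/4·0 = 1/4.

1/4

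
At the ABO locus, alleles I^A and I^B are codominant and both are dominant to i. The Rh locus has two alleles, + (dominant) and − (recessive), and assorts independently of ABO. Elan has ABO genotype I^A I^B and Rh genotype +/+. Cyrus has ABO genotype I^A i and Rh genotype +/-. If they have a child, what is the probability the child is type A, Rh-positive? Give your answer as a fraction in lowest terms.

ABO cross I^A I^B × I^A i → offspring phenotypes: 1/2 A, 1/4 B, 1/4 AB.
Rh cross +/+ × +/- → 1 Rh+.
Independent loci: P(type A, Rh-positive) = 1/2 × 1 = 1/2.

1/2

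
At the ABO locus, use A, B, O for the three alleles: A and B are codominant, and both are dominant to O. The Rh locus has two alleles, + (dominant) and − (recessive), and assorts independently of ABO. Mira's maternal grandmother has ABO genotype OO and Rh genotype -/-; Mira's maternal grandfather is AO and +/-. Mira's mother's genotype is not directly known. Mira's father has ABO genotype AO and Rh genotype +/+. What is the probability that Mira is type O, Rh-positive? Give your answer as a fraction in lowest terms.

Mira's mother's ABO genotype from OO × AO: 1/2 AO, 1/2 OO.
Crossing each possibility with the father AO and summing P(type O): 1/2·1/4 + 1/2·1/2 = 3/8.
Similarly for Rh via the mother's Rh distribution: P(Rh+) = 1.
Independent loci: 3/8 × 1 = 3/8.

3/8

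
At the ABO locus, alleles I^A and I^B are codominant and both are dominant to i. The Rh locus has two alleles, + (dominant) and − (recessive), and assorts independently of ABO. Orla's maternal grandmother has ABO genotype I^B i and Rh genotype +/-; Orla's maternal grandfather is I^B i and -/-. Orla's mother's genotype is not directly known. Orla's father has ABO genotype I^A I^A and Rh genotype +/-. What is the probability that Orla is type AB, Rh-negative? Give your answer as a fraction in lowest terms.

Orla's mother's ABO genotype from I^B i × I^B i: 1/4 I^B I^B, 1/2 I^B i, 1/4 i i.
Crossing each possibility with the father I^A I^A and summing P(type AB): 1/4·1 + 1/2·1/2 + 1/4·0 = 1/2.
Similarly for Rh via the mother's Rh distribution: P(Rh-) = 3/8.
Independent loci: 1/2 × 3/8 = 3/16.

3/16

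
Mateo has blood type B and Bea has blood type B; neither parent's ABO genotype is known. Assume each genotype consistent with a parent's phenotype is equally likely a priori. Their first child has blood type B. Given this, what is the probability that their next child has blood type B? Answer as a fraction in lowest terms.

Possible genotypes: Mateo ∈ {BB, BO}; Bea ∈ {BB, BO}.
Weight each parental genotype pair by prior × P(type-B child):
  BB × BB: posterior weight 4/15; P(next child type B) = 1.
  BB × BO: posterior weight 4/15; P(next child type B) = 1.
  BO × BB: posterior weight 4/15; P(next child type B) = 1.
  BO × BO: posterior weight 1/5; P(next child type B) = 3/4.
Weighted sum = 19/20.

19/20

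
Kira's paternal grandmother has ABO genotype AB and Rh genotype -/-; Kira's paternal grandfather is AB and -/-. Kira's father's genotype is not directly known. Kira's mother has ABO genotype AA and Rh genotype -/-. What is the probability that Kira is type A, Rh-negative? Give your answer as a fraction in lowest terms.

Kira's father's ABO genotype from AB × AB: 1/4 AA, 1/2 AB, 1/4 BB.
Crossing each possibility with the mother AA and summing P(type A): 1/4·1 + 1/2·1/2 + 1/4·0 = 1/2.
Similarly for Rh via the father's Rh distribution: P(Rh-) = 1.
Independent loci: 1/2 × 1 = 1/2.

1/2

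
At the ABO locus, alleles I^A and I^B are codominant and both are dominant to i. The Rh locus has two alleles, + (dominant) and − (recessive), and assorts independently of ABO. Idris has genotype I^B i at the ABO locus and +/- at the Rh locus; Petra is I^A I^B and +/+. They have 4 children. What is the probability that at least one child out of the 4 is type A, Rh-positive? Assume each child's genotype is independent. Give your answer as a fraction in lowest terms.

175/256

ABO cross I^B i × I^A I^B → 1/4 A, 1/2 B, 1/4 AB.
Rh cross +/- × +/+ → 1 Rh+; so P(type A, Rh-positive) = 1/4 × 1 = 1/4 per child.
P(none) = (3/4)^4 = 81/256; P(at least one) = 1 − 81/256 = 175/256.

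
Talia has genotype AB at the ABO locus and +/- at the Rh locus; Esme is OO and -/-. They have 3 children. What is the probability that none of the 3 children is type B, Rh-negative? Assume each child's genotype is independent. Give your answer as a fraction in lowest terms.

27/64

ABO cross AB × OO → 1/2 A, 1/2 B.
Rh cross +/- × -/- → 1/2 Rh+, 1/2 Rh-; so P(type B, Rh-negative) = 1/2 × 1/2 = 1/4 per child.
P(not type B, Rh-negative) = 3/4 for one child; (3/4)^3 = 27/64.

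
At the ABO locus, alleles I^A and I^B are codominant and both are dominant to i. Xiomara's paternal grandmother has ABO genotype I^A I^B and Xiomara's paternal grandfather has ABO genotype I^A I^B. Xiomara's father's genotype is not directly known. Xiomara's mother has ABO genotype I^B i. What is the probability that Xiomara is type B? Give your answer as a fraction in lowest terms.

1/2

Xiomara's father's ABO genotype from I^A I^B × I^A I^B: 1/4 I^A I^A, 1/2 I^A I^B, 1/4 I^B I^B.
Crossing each possibility with the mother I^B i and summing P(type B): 1/4·0 + 1/2·1/2 + 1/4·1 = 1/2.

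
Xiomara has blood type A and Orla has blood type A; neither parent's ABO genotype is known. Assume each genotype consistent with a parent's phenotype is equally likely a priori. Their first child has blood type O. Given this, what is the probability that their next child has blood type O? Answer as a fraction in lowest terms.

Possible genotypes: Xiomara ∈ {I^A I^A, I^A i}; Orla ∈ {I^A I^A, I^A i}.
Weight each parental genotype pair by prior × P(type-O child):
  I^A i × I^A i: posterior weight 1; P(next child type O) = 1/4.
Weighted sum = 1/4.

1/4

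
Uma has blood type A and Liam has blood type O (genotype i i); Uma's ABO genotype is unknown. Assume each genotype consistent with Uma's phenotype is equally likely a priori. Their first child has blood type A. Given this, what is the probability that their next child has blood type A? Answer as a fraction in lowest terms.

5/6

Possible genotypes: Uma ∈ {I^A I^A, I^A i}; Liam ∈ {i i}.
Weight each parental genotype pair by prior × P(type-A child):
  I^A I^A × i i: posterior weight 2/3; P(next child type A) = 1.
  I^A i × i i: posterior weight 1/3; P(next child type A) = 1/2.
Weighted sum = 5/6.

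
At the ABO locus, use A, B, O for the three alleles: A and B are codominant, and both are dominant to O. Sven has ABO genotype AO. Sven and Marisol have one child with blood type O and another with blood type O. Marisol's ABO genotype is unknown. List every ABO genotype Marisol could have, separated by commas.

For each candidate genotype of Marisol, check whether crossing it with AO can produce every observed child phenotype.
  AA → possible child types {A} ✗
  AB → possible child types {A, B, AB} ✗
  AO → possible child types {O, A} ✓
  BB → possible child types {B, AB} ✗
  BO → possible child types {O, A, B, AB} ✓
  OO → possible child types {O, A} ✓

AO, BO, OO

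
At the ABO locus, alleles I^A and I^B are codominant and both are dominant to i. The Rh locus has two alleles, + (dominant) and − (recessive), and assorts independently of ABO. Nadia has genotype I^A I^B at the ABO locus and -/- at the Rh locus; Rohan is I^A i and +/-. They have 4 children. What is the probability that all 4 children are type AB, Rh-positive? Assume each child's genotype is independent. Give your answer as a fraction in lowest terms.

ABO cross I^A I^B × I^A i → 1/2 A, 1/4 B, 1/4 AB.
Rh cross -/- × +/- → 1/2 Rh+, 1/2 Rh-; so P(type AB, Rh-positive) = 1/4 × 1/2 = 1/8 per child.
All 4 independent: (1/8)^4 = 1/4096.

1/4096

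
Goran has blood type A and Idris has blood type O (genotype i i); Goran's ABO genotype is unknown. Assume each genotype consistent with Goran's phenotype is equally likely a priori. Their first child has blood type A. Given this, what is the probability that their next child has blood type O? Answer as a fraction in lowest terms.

Possible genotypes: Goran ∈ {I^A I^A, I^A i}; Idris ∈ {i i}.
Weight each parental genotype pair by prior × P(type-A child):
  I^A I^A × i i: posterior weight 2/3; P(next child type O) = 0.
  I^A i × i i: posterior weight 1/3; P(next child type O) = 1/2.
Weighted sum = 1/6.

1/6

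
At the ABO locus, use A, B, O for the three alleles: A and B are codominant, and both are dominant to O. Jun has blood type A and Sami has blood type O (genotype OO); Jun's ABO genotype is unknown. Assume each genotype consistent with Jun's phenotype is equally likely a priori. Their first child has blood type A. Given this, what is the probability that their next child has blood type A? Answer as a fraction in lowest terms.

Possible genotypes: Jun ∈ {AA, AO}; Sami ∈ {OO}.
Weight each parental genotype pair by prior × P(type-A child):
  AA × OO: posterior weight 2/3; P(next child type A) = 1.
  AO × OO: posterior weight 1/3; P(next child type A) = 1/2.
Weighted sum = 5/6.

5/6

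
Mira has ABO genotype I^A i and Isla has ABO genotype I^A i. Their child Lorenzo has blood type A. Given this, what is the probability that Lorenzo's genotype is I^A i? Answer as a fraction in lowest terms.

Cross I^A i × I^A i → 1/4 I^A I^A, 1/2 I^A i, 1/4 i i.
Type-A genotypes among offspring: I^A I^A (1/4), I^A i (1/2); total 3/4.
P(I^A i | type A) = (1/2) / (3/4) = 2/3.

2/3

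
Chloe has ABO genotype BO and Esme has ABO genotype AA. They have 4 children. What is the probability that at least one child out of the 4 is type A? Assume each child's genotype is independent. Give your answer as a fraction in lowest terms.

ABO cross BO × AA → 1/2 A, 1/2 AB.
So P(type A) = 1/2 per child.
P(none) = (1/2)^4 = 1/16; P(at least one) = 1 − 1/16 = 15/16.

15/16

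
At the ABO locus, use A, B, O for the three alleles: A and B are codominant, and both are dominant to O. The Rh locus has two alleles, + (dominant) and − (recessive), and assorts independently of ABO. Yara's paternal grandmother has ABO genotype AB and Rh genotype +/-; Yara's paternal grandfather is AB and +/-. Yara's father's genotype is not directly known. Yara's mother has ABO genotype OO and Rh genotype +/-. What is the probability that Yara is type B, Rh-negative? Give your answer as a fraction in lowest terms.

Yara's father's ABO genotype from AB × AB: 1/4 AA, 1/2 AB, 1/4 BB.
Crossing each possibility with the mother OO and summing P(type B): 1/4·0 + 1/2·1/2 + 1/4·1 = 1/2.
Similarly for Rh via the father's Rh distribution: P(Rh-) = 1/4.
Independent loci: 1/2 × 1/4 = 1/8.

1/8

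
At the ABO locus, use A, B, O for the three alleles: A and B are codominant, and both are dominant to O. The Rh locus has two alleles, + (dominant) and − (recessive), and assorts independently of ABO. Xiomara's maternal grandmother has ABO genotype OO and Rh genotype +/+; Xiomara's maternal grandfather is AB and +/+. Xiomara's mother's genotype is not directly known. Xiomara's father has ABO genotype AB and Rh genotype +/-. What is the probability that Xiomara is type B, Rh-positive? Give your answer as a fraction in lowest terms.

Xiomara's mother's ABO genotype from OO × AB: 1/2 AO, 1/2 BO.
Crossing each possibility with the father AB and summing P(type B): 1/2·1/4 + 1/2·1/2 = 3/8.
Similarly for Rh via the mother's Rh distribution: P(Rh+) = 1.
Independent loci: 3/8 × 1 = 3/8.

3/8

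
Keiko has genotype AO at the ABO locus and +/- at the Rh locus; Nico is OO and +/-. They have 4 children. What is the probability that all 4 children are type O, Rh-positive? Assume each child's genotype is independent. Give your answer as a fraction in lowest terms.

81/4096

ABO cross AO × OO → 1/2 O, 1/2 A.
Rh cross +/- × +/- → 3/4 Rh+, 1/4 Rh-; so P(type O, Rh-positive) = 1/2 × 3/4 = 3/8 per child.
All 4 independent: (3/8)^4 = 81/4096.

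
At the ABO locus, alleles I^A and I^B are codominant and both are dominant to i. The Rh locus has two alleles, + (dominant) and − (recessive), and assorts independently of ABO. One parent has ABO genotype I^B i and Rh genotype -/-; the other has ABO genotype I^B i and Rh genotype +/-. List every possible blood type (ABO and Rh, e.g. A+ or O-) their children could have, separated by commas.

Gametes from I^B i × I^B i give offspring ABO genotypes I^B I^B, I^B i, i i, i.e. phenotypes O, B.
Rh cross -/- × +/- → phenotypes Rh+, Rh-.
Combining independently: O+, O-, B+, B-.

O+, O-, B+, B-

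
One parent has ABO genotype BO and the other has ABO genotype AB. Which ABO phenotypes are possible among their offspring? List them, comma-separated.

A, B, AB

Gametes from BO × AB give offspring ABO genotypes AB, AO, BB, BO, i.e. phenotypes A, B, AB.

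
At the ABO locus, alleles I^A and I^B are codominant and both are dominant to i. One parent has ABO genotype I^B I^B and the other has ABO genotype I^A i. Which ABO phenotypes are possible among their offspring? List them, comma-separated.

Gametes from I^B I^B × I^A i give offspring ABO genotypes I^A I^B, I^B i, i.e. phenotypes B, AB.

B, AB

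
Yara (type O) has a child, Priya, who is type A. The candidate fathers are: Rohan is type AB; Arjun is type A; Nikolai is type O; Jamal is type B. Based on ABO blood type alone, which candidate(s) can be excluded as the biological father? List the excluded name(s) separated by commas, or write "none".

Nikolai, Jamal

A candidate is excluded only if no genotype consistent with his phenotype could produce a type A child with a type O mother.
Nikolai (type O): no genotype consistent with that phenotype can produce a type-A child with a type-O mother.
Jamal (type B): no genotype consistent with that phenotype can produce a type-A child with a type-O mother.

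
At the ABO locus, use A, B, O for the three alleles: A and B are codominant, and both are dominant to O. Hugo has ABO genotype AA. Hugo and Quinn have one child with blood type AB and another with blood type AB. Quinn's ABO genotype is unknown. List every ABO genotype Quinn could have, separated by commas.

AB, BB, BO

For each candidate genotype of Quinn, check whether crossing it with AA can produce every observed child phenotype.
  AA → possible child types {A} ✗
  AB → possible child types {A, AB} ✓
  AO → possible child types {A} ✗
  BB → possible child types {AB} ✓
  BO → possible child types {A, AB} ✓
  OO → possible child types {A} ✗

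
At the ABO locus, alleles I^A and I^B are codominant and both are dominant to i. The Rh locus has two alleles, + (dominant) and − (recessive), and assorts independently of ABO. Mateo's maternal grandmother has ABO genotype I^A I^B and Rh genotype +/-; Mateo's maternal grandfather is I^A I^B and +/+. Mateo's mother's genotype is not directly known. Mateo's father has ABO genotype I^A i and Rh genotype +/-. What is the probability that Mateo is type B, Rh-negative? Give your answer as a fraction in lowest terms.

1/32

Mateo's mother's ABO genotype from I^A I^B × I^A I^B: 1/4 I^A I^A, 1/2 I^A I^B, 1/4 I^B I^B.
Crossing each possibility with the father I^A i and summing P(type B): 1/4·0 + 1/2·1/4 + 1/4·1/2 = 1/4.
Similarly for Rh via the mother's Rh distribution: P(Rh-) = 1/8.
Independent loci: 1/4 × 1/8 = 1/32.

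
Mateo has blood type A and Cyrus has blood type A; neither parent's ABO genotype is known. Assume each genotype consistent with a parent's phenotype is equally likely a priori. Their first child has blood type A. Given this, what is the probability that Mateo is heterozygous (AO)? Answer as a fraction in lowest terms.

Possible genotypes: Mateo ∈ {AA, AO}; Cyrus ∈ {AA, AO}.
Weight each parental genotype pair by prior × P(type-A child):
  AA × AA: posterior weight 4/15.
  AA × AO: posterior weight 4/15.
  AO × AA: posterior weight 4/15.
  AO × AO: posterior weight 1/5.
Sum the posterior weight over pairs where Mateo is AO: 7/15.

7/15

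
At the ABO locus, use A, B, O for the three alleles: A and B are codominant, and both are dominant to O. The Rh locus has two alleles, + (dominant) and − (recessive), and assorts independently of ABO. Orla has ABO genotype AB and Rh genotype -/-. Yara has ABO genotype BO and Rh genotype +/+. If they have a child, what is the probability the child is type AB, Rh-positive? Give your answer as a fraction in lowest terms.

1/4

ABO cross AB × BO → offspring phenotypes: 1/4 A, 1/2 B, 1/4 AB.
Rh cross -/- × +/+ → 1 Rh+.
Independent loci: P(type AB, Rh-positive) = 1/4 × 1 = 1/4.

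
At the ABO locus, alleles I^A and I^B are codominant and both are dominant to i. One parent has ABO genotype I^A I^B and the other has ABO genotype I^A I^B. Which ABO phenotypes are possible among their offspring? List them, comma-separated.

A, B, AB

Gametes from I^A I^B × I^A I^B give offspring ABO genotypes I^A I^A, I^A I^B, I^B I^B, i.e. phenotypes A, B, AB.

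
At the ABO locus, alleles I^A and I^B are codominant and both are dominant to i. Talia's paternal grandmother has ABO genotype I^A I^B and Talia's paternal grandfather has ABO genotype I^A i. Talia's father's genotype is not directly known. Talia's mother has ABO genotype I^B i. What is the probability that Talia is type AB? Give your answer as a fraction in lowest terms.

Talia's father's ABO genotype from I^A I^B × I^A i: 1/4 I^A I^A, 1/4 I^A I^B, 1/4 I^A i, 1/4 I^B i.
Crossing each possibility with the mother I^B i and summing P(type AB): 1/4·1/2 + 1/4·1/4 + 1/4·1/4 + 1/4·0 = 1/4.

1/4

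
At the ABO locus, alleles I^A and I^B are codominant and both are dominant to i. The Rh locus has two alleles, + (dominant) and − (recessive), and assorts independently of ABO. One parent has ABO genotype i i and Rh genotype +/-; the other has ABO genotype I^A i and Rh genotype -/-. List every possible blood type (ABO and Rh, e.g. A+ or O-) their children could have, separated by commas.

O+, O-, A+, A-

Gametes from i i × I^A i give offspring ABO genotypes I^A i, i i, i.e. phenotypes O, A.
Rh cross +/- × -/- → phenotypes Rh+, Rh-.
Combining independently: O+, O-, A+, A-.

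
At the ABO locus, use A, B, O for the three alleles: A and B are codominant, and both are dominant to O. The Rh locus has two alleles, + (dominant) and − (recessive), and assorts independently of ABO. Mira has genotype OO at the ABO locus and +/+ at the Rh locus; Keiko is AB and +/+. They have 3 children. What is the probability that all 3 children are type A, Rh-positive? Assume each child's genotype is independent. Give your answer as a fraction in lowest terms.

1/8

ABO cross OO × AB → 1/2 A, 1/2 B.
Rh cross +/+ × +/+ → 1 Rh+; so P(type A, Rh-positive) = 1/2 × 1 = 1/2 per child.
All 3 independent: (1/2)^3 = 1/8.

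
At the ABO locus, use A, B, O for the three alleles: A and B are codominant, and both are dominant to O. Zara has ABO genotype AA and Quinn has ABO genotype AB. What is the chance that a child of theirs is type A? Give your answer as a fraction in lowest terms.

ABO cross AA × AB → offspring phenotypes: 1/2 A, 1/2 AB.
So P(type A) = 1/2.

1/2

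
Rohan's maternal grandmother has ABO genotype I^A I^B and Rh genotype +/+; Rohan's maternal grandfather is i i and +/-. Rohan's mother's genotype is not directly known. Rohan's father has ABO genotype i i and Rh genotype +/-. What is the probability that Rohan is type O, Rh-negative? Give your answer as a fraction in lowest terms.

1/16

Rohan's mother's ABO genotype from I^A I^B × i i: 1/2 I^A i, 1/2 I^B i.
Crossing each possibility with the father i i and summing P(type O): 1/2·1/2 + 1/2·1/2 = 1/2.
Similarly for Rh via the mother's Rh distribution: P(Rh-) = 1/8.
Independent loci: 1/2 × 1/8 = 1/16.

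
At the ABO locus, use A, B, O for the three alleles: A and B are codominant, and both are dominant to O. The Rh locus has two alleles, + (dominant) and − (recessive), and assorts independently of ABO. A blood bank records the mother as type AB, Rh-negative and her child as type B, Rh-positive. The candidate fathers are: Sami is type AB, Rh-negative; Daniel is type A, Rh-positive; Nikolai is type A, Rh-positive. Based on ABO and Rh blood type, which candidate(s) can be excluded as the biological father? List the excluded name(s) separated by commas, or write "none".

A candidate is excluded only if no genotype consistent with his phenotype could produce a type B, Rh-positive child with a type AB, Rh-negative mother.
Sami (type AB, Rh-): no genotype consistent with that phenotype can produce a type-B Rh+ child with a type-AB mother.

Sami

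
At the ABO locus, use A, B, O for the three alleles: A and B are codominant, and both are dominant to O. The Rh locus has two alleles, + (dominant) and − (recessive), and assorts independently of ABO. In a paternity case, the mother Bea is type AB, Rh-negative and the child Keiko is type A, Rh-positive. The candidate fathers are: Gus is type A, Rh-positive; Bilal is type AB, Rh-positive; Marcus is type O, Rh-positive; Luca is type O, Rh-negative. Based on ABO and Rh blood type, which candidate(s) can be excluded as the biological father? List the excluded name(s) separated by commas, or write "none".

Luca

A candidate is excluded only if no genotype consistent with his phenotype could produce a type A, Rh-positive child with a type AB, Rh-negative mother.
Luca (type O, Rh-): no genotype consistent with that phenotype can produce a type-A Rh+ child with a type-AB mother.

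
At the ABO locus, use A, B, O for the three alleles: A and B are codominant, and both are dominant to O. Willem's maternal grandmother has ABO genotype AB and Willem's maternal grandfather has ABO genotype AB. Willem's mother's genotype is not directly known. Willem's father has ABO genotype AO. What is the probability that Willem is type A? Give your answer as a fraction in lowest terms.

Willem's mother's ABO genotype from AB × AB: 1/4 AA, 1/2 AB, 1/4 BB.
Crossing each possibility with the father AO and summing P(type A): 1/4·1 + 1/2·1/2 + 1/4·0 = 1/2.

1/2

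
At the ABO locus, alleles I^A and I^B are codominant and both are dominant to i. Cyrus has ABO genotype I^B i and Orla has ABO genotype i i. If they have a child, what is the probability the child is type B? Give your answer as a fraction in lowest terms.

1/2

ABO cross I^B i × i i → offspring phenotypes: 1/2 O, 1/2 B.
So P(type B) = 1/2.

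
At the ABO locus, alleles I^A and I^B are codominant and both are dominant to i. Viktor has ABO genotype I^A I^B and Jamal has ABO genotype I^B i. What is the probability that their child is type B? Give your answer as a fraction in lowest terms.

1/2

ABO cross I^A I^B × I^B i → offspring phenotypes: 1/4 A, 1/2 B, 1/4 AB.
So P(type B) = 1/2.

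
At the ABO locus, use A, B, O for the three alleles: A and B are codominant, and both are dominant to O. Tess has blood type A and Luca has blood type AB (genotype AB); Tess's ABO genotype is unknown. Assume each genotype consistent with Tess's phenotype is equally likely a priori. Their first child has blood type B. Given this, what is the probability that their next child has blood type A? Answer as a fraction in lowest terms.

Possible genotypes: Tess ∈ {AA, AO}; Luca ∈ {AB}.
Weight each parental genotype pair by prior × P(type-B child):
  AO × AB: posterior weight 1; P(next child type A) = 1/2.
Weighted sum = 1/2.

1/2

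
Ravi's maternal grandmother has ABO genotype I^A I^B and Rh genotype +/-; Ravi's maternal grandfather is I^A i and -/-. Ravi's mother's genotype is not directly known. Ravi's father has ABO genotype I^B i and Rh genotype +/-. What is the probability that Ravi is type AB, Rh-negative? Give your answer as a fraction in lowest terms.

3/32

Ravi's mother's ABO genotype from I^A I^B × I^A i: 1/4 I^A I^A, 1/4 I^A I^B, 1/4 I^A i, 1/4 I^B i.
Crossing each possibility with the father I^B i and summing P(type AB): 1/4·1/2 + 1/4·1/4 + 1/4·1/4 + 1/4·0 = 1/4.
Similarly for Rh via the mother's Rh distribution: P(Rh-) = 3/8.
Independent loci: 1/4 × 3/8 = 3/32.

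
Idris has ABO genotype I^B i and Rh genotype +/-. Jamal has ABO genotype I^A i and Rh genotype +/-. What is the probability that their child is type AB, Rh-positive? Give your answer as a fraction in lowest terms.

3/16

ABO cross I^B i × I^A i → offspring phenotypes: 1/4 O, 1/4 A, 1/4 B, 1/4 AB.
Rh cross +/- × +/- → 3/4 Rh+, 1/4 Rh-.
Independent loci: P(type AB, Rh-positive) = 1/4 × 3/4 = 3/16.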